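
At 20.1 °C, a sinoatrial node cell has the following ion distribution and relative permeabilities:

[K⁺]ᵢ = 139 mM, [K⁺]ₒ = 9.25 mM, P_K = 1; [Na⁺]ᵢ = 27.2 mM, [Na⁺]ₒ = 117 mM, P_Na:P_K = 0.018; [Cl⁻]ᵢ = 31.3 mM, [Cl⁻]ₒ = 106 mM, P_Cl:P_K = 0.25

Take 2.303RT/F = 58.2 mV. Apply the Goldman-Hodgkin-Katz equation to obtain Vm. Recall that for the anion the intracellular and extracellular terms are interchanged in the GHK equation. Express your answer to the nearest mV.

Vm = 58.2 · log₁₀[(Σ P·[cation]ₒ + Σ P·[anion]ᵢ) / (Σ P·[cation]ᵢ + Σ P·[anion]ₒ)]
Numerator = 1×9.25 + 0.018×117 + 0.25×31.3 = 19.18
Denominator = 1×139 + 0.018×27.2 + 0.25×106 = 166
Vm = 58.2 · log₁₀(0.11556) = 58.2 × (-0.9372) = -54.55 mV

-55 mV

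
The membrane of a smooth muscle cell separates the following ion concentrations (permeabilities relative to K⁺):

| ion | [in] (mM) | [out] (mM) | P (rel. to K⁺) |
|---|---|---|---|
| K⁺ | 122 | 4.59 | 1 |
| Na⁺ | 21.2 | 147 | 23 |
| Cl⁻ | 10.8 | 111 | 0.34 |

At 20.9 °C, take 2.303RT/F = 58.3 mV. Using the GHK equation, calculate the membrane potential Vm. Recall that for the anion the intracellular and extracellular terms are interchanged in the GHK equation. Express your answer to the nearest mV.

Vm = 58.3 · log₁₀[(Σ P·[cation]ₒ + Σ P·[anion]ᵢ) / (Σ P·[cation]ᵢ + Σ P·[anion]ₒ)]
Numerator = 1×4.59 + 23×147 + 0.34×10.8 = 3389
Denominator = 1×122 + 23×21.2 + 0.34×111 = 647.3
Vm = 58.3 · log₁₀(5.2357) = 58.3 × (0.7190) = 41.92 mV

42 mV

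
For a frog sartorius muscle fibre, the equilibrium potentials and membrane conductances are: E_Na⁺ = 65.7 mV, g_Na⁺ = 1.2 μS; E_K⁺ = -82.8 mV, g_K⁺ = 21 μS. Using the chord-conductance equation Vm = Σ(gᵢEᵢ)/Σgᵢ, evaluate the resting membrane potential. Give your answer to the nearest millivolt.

-75 mV

Σ gᵢEᵢ = 1.2·(65.7) + 21·(-82.8) = -1659.96
Σ gᵢ = 1.2 + 21 = 22.2
Vm = -1659.96 / 22.2 = -74.77 mV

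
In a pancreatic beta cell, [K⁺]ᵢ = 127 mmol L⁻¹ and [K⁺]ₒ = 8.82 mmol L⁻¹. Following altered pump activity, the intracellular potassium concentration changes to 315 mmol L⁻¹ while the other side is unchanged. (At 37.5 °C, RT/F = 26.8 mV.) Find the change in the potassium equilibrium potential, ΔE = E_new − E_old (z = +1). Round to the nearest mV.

E_old = (26.8/1)·ln(8.82/127) = -71.48 mV
E_new = (26.8/1)·ln(8.82/315) = -95.82 mV
ΔE = -95.82 − (-71.48) = -24.34 mV

-24 mV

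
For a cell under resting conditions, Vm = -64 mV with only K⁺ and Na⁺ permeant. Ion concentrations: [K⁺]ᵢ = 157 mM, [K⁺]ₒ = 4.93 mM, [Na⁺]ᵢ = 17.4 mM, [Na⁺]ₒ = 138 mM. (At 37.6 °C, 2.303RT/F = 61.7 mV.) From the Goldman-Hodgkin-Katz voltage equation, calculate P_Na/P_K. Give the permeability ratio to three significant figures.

0.0695

Let α = P_Na/P_K. GHK: Vm = 61.7·log₁₀[(Kₒ + α·Naₒ)/(Kᵢ + α·Naᵢ)].
10^(Vm/61.7) = 10^(-64.0/61.7) = 0.091775
So 0.091775·(Kᵢ + α·Naᵢ) = Kₒ + α·Naₒ → α = (0.091775·157.0 − 4.93) / (138.0 − 0.091775·17.4)
α = (14.41 − 4.93) / (138.0 − 1.597) = 9.479/136.4 = 0.06949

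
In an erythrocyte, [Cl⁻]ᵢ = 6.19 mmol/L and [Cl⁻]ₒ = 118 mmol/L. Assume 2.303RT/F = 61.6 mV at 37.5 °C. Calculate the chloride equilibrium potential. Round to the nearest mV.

E = (61.6/z) · log₁₀([Cl⁻]_out/[Cl⁻]_in) with z = -1.
For an anion, dividing by z = -1 reverses the sign.
= (61.6/-1) · log₁₀(118/6.19) = -61.60 · log₁₀(19.06)
= -61.60 · (1.2802) = -78.86 mV

-79 mV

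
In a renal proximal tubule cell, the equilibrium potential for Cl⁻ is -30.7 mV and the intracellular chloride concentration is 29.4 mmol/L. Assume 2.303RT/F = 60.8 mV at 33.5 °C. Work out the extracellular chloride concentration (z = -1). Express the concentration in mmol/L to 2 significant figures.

Nernst: E = (60.8/-1) · log₁₀([out]/[in]), so log₁₀([out]/[in]) = -30.7 × -1 / 60.8 = 0.5049.
[out]/[in] = 10^(0.5049) = 3.198.
[out] = 3.198 × 29.4 = 94.03 mmol/L.

94 mmol/L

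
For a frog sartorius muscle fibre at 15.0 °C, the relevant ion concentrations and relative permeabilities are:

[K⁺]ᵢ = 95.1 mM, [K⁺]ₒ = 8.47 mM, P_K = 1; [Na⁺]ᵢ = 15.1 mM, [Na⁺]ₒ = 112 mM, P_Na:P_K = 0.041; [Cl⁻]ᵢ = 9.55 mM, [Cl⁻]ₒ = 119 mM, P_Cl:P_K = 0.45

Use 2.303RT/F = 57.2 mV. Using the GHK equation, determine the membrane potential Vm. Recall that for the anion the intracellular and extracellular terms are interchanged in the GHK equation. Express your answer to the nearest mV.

Vm = 57.2 · log₁₀[(Σ P·[cation]ₒ + Σ P·[anion]ᵢ) / (Σ P·[cation]ᵢ + Σ P·[anion]ₒ)]
Numerator = 1×8.47 + 0.041×112 + 0.45×9.55 = 17.36
Denominator = 1×95.1 + 0.041×15.1 + 0.45×119 = 149.3
Vm = 57.2 · log₁₀(0.1163) = 57.2 × (-0.9344) = -53.45 mV

-53 mV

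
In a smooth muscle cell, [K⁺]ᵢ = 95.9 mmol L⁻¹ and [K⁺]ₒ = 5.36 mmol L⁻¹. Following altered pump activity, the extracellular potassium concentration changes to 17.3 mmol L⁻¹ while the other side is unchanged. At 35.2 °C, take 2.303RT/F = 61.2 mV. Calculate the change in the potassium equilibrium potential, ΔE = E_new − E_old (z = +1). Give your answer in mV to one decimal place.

31.1 mV

E_old = (61.2/1)·log₁₀(5.36/95.9) = -76.66 mV
E_new = (61.2/1)·log₁₀(17.3/95.9) = -45.52 mV
ΔE = -45.52 − (-76.66) = 31.14 mV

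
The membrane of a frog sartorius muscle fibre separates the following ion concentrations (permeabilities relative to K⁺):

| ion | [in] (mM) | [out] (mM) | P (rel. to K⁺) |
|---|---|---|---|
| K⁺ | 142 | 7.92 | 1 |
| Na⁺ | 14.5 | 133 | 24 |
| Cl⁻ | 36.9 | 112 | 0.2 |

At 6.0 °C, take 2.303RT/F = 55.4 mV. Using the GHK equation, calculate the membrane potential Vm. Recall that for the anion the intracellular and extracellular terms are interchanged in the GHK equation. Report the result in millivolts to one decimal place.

44.1 mV

Vm = 55.4 · log₁₀[(Σ P·[cation]ₒ + Σ P·[anion]ᵢ) / (Σ P·[cation]ᵢ + Σ P·[anion]ₒ)]
Numerator = 1×7.92 + 24×133 + 0.2×36.9 = 3207
Denominator = 1×142 + 24×14.5 + 0.2×112 = 512.4
Vm = 55.4 · log₁₀(6.2594) = 55.4 × (0.7965) = 44.13 mV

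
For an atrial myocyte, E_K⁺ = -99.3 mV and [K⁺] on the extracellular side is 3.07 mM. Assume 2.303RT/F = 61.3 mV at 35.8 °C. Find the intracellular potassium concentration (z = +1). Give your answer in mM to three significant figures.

128 mM

Nernst: E = (61.3/1) · log₁₀([out]/[in]), so log₁₀([out]/[in]) = -99.3 × 1 / 61.3 = -1.6199.
[out]/[in] = 10^(-1.6199) = 0.02399.
[in] = 3.07 / 0.02399 = 128 mM.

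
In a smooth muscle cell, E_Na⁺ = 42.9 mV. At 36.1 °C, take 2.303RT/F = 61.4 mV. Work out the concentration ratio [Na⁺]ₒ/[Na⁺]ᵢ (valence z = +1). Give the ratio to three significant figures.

5.00

log₁₀([out]/[in]) = E·z/(61.4) = 42.9 × 1 / 61.4 = 0.6987
[out]/[in] = 10^(0.6987) = 4.997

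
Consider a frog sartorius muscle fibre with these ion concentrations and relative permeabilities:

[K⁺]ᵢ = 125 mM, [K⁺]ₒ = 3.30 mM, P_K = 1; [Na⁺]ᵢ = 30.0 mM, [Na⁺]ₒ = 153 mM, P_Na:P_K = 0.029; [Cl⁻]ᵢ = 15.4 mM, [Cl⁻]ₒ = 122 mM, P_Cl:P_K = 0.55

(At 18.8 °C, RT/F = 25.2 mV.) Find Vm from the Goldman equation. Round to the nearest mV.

-62 mV

Vm = 25.2 · ln[(Σ P·[cation]ₒ + Σ P·[anion]ᵢ) / (Σ P·[cation]ᵢ + Σ P·[anion]ₒ)]
Numerator = 1×3.30 + 0.029×153 + 0.55×15.4 = 16.21
Denominator = 1×125 + 0.029×30.0 + 0.55×122 = 193
Vm = 25.2 · ln(0.083987) = 25.2 × (-2.4771) = -62.42 mV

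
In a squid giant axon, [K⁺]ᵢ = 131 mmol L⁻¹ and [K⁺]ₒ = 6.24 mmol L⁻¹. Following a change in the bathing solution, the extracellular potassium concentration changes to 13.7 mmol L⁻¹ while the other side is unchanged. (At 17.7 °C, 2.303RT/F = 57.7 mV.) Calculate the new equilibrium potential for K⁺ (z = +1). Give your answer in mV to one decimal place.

After the shift: [K⁺]_out = 13.7, [K⁺]_in = 131 mmol L⁻¹.
E_new = (57.7/1)·log₁₀(13.7/131) = 57.70 · (-0.9806) = -56.58 mV

-56.6 mV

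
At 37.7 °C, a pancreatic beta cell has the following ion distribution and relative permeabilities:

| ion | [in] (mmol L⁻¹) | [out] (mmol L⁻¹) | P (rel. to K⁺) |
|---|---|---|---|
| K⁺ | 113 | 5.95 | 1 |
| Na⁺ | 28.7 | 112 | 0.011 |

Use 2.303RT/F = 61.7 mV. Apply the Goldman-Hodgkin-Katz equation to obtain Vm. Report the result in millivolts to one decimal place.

-73.9 mV

Vm = 61.7 · log₁₀[(Σ P·[cation]ₒ + Σ P·[anion]ᵢ) / (Σ P·[cation]ᵢ + Σ P·[anion]ₒ)]
Numerator = 1×5.95 + 0.011×112 = 7.182
Denominator = 1×113 + 0.011×28.7 = 113.3
Vm = 61.7 · log₁₀(0.06338) = 61.7 × (-1.1980) = -73.92 mV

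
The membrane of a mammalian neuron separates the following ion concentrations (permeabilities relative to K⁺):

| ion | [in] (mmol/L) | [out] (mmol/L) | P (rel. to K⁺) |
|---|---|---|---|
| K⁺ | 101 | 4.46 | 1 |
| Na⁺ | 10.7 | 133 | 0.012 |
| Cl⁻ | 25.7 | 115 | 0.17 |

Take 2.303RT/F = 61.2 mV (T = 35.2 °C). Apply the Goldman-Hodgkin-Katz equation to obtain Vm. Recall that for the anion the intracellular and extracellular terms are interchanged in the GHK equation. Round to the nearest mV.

-65 mV

Vm = 61.2 · log₁₀[(Σ P·[cation]ₒ + Σ P·[anion]ᵢ) / (Σ P·[cation]ᵢ + Σ P·[anion]ₒ)]
Numerator = 1×4.46 + 0.012×133 + 0.17×25.7 = 10.43
Denominator = 1×101 + 0.012×10.7 + 0.17×115 = 120.7
Vm = 61.2 · log₁₀(0.086387) = 61.2 × (-1.0636) = -65.09 mV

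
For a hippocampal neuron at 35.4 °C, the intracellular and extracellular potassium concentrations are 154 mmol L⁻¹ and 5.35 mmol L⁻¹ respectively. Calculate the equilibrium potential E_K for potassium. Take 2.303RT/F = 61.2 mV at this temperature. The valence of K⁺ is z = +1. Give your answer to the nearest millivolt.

E = (61.2/z) · log₁₀([K⁺]_out/[K⁺]_in) with z = +1.
= (61.2/1) · log₁₀(5.35/154) = 61.20 · log₁₀(0.03474)
= 61.20 · (-1.4592) = -89.30 mV

-89 mV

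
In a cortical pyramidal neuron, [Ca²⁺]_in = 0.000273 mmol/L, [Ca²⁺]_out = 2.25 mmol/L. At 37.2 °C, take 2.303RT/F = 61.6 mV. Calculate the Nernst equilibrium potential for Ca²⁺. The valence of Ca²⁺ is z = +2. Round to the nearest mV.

121 mV

E = (61.6/z) · log₁₀([Ca²⁺]_out/[Ca²⁺]_in) with z = +2.
= (61.6/2) · log₁₀(2.25/0.000273) = 30.80 · log₁₀(8242)
= 30.80 · (3.9160) = 120.61 mV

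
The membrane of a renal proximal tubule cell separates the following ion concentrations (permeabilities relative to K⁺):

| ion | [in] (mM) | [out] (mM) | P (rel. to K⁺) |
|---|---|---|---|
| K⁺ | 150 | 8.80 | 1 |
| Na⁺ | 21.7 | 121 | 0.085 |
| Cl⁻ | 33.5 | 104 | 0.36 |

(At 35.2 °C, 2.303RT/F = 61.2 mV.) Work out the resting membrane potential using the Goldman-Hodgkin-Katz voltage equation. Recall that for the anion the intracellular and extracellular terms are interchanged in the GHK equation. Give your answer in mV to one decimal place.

Vm = 61.2 · log₁₀[(Σ P·[cation]ₒ + Σ P·[anion]ᵢ) / (Σ P·[cation]ᵢ + Σ P·[anion]ₒ)]
Numerator = 1×8.80 + 0.085×121 + 0.36×33.5 = 31.14
Denominator = 1×150 + 0.085×21.7 + 0.36×104 = 189.3
Vm = 61.2 · log₁₀(0.16454) = 61.2 × (-0.7837) = -47.96 mV

-48.0 mV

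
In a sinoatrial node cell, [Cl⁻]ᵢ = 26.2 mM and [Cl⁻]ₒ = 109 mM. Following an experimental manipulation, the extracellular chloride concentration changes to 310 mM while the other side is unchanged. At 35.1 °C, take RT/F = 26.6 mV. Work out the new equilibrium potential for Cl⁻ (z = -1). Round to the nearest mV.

After the shift: [Cl⁻]_out = 310, [Cl⁻]_in = 26.2 mM.
E_new = (26.6/-1)·ln(310/26.2) = -26.60 · (2.4708) = -65.72 mV

-66 mV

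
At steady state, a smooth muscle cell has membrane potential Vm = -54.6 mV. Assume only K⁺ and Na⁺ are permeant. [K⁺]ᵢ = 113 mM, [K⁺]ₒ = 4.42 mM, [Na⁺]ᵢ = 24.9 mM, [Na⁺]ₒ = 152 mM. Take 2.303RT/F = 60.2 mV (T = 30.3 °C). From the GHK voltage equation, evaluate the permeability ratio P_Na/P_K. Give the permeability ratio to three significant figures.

Let α = P_Na/P_K. GHK: Vm = 60.2·log₁₀[(Kₒ + α·Naₒ)/(Kᵢ + α·Naᵢ)].
10^(Vm/60.2) = 10^(-54.6/60.2) = 0.12389
So 0.12389·(Kᵢ + α·Naᵢ) = Kₒ + α·Naₒ → α = (0.12389·113.0 − 4.42) / (152.0 − 0.12389·24.9)
α = (14 − 4.42) / (152.0 − 3.085) = 9.579/148.9 = 0.06433

0.0643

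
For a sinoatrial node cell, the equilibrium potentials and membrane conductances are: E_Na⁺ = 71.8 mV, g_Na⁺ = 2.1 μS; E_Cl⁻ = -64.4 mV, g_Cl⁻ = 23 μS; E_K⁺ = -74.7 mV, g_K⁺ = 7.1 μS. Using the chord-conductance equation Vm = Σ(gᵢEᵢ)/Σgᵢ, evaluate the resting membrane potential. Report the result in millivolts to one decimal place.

-57.8 mV

Σ gᵢEᵢ = 2.1·(71.8) + 23·(-64.4) + 7.1·(-74.7) = -1860.79
Σ gᵢ = 2.1 + 23 + 7.1 = 32.2
Vm = -1860.79 / 32.2 = -57.79 mV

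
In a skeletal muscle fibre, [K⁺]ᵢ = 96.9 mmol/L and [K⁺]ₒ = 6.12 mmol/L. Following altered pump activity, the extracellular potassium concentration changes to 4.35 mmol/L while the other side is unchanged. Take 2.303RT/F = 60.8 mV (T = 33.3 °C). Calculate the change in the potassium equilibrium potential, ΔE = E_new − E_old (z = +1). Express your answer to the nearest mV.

-9 mV

E_old = (60.8/1)·log₁₀(6.12/96.9) = -72.93 mV
E_new = (60.8/1)·log₁₀(4.35/96.9) = -81.95 mV
ΔE = -81.95 − (-72.93) = -9.01 mV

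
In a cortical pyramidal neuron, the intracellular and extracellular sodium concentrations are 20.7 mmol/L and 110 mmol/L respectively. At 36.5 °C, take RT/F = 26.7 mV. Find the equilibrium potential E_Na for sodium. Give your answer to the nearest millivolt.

E = (26.7/z) · ln([Na⁺]_out/[Na⁺]_in) with z = +1.
= (26.7/1) · ln(110/20.7) = 26.70 · ln(5.314)
= 26.70 · (1.6703) = 44.60 mV

45 mV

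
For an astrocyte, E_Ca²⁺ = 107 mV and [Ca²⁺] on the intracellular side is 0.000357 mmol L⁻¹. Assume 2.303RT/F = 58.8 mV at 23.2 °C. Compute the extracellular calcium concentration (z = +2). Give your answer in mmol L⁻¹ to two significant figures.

1.6 mmol L⁻¹

Nernst: E = (58.8/2) · log₁₀([out]/[in]), so log₁₀([out]/[in]) = 107.0 × 2 / 58.8 = 3.6395.
[out]/[in] = 10^(3.6395) = 4360.
[out] = 4360 × 0.000357 = 1.556 mmol L⁻¹.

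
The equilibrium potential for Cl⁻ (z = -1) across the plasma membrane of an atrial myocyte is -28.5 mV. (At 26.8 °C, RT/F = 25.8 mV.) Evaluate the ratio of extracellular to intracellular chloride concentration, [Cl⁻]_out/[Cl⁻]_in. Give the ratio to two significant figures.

ln([out]/[in]) = E·z/(25.8) = -28.5 × -1 / 25.8 = 1.1047
[out]/[in] = e^(1.1047) = 3.018

3.0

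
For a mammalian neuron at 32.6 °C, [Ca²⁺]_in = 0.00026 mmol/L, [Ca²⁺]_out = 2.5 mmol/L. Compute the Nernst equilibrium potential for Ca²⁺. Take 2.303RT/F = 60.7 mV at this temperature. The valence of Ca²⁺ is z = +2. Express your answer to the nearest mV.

E = (60.7/z) · log₁₀([Ca²⁺]_out/[Ca²⁺]_in) with z = +2.
= (60.7/2) · log₁₀(2.5/0.00026) = 30.35 · log₁₀(9615)
= 30.35 · (3.9830) = 120.88 mV

121 mV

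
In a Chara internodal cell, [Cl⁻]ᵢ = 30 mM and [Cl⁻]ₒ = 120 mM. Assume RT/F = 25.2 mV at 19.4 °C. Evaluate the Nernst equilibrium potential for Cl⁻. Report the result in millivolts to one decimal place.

-34.9 mV

E = (25.2/z) · ln([Cl⁻]_out/[Cl⁻]_in) with z = -1.
For an anion, dividing by z = -1 reverses the sign.
= (25.2/-1) · ln(120/30) = -25.20 · ln(4)
= -25.20 · (1.3863) = -34.93 mV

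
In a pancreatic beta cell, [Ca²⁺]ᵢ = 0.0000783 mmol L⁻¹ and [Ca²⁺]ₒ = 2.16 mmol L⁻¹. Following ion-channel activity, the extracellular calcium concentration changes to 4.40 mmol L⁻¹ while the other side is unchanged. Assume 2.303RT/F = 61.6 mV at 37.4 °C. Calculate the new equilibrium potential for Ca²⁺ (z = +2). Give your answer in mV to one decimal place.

After the shift: [Ca²⁺]_out = 4.40, [Ca²⁺]_in = 0.0000783 mmol L⁻¹.
E_new = (61.6/2)·log₁₀(4.40/0.0000783) = 30.80 · (4.7497) = 146.29 mV

146.3 mV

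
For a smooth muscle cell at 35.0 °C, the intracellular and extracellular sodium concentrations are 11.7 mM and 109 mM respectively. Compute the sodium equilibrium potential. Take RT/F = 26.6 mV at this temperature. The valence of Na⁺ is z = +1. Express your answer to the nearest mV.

E = (26.6/z) · ln([Na⁺]_out/[Na⁺]_in) with z = +1.
= (26.6/1) · ln(109/11.7) = 26.60 · ln(9.316)
= 26.60 · (2.2318) = 59.36 mV

59 mV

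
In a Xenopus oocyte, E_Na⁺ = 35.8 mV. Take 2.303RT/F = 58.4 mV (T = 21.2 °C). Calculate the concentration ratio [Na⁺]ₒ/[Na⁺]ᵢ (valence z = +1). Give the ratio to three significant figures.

4.10

log₁₀([out]/[in]) = E·z/(58.4) = 35.8 × 1 / 58.4 = 0.6130
[out]/[in] = 10^(0.6130) = 4.102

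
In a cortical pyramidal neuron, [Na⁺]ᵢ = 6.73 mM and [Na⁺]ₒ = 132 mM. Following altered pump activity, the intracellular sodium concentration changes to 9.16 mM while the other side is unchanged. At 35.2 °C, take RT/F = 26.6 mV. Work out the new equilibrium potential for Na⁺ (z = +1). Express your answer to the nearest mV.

71 mV

After the shift: [Na⁺]_out = 132, [Na⁺]_in = 9.16 mM.
E_new = (26.6/1)·ln(132/9.16) = 26.60 · (2.6680) = 70.97 mV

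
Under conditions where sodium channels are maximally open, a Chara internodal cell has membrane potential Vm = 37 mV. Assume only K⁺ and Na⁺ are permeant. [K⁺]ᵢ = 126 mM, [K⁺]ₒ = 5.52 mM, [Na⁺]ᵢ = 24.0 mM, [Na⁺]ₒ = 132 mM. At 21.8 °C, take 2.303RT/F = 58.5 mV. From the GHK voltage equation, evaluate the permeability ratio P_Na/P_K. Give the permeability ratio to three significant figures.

Let α = P_Na/P_K. GHK: Vm = 58.5·log₁₀[(Kₒ + α·Naₒ)/(Kᵢ + α·Naᵢ)].
10^(Vm/58.5) = 10^(37.0/58.5) = 4.2902
So 4.2902·(Kᵢ + α·Naᵢ) = Kₒ + α·Naₒ → α = (4.2902·126.0 − 5.52) / (132.0 − 4.2902·24.0)
α = (540.6 − 5.52) / (132.0 − 103) = 535/29.03 = 18.43

18.4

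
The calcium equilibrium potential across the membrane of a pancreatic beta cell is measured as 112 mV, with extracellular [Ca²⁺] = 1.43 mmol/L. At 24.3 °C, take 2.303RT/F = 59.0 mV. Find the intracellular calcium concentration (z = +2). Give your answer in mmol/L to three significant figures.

Nernst: E = (59.0/2) · log₁₀([out]/[in]), so log₁₀([out]/[in]) = 112.0 × 2 / 59.0 = 3.7966.
[out]/[in] = 10^(3.7966) = 6261.
[in] = 1.43 / 6261 = 0.0002284 mmol/L.

0.000228 mmol/L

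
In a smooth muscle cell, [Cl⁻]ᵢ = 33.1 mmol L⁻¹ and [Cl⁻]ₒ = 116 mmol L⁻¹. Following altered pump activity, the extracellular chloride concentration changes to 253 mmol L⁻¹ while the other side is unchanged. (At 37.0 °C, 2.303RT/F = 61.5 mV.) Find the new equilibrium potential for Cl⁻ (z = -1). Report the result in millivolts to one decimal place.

-54.3 mV

After the shift: [Cl⁻]_out = 253, [Cl⁻]_in = 33.1 mmol L⁻¹.
E_new = (61.5/-1)·log₁₀(253/33.1) = -61.50 · (0.8833) = -54.32 mV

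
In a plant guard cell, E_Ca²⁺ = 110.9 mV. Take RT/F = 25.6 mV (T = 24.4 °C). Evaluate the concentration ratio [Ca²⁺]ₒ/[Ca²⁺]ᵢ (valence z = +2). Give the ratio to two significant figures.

ln([out]/[in]) = E·z/(25.6) = 110.9 × 2 / 25.6 = 8.6641
[out]/[in] = e^(8.6641) = 5791

5800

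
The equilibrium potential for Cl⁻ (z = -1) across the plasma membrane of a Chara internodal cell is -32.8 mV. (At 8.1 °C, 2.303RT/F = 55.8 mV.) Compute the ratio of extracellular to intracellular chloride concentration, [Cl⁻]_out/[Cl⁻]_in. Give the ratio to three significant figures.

log₁₀([out]/[in]) = E·z/(55.8) = -32.8 × -1 / 55.8 = 0.5878
[out]/[in] = 10^(0.5878) = 3.871

3.87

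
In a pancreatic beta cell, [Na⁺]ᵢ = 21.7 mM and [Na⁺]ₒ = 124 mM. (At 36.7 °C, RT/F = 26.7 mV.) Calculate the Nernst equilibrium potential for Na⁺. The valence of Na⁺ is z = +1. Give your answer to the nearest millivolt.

47 mV

E = (26.7/z) · ln([Na⁺]_out/[Na⁺]_in) with z = +1.
= (26.7/1) · ln(124/21.7) = 26.70 · ln(5.714)
= 26.70 · (1.7430) = 46.54 mV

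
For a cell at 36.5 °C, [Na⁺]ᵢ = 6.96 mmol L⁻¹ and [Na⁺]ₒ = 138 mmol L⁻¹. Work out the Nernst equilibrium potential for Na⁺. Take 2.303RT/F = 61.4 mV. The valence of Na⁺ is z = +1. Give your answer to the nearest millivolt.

E = (61.4/z) · log₁₀([Na⁺]_out/[Na⁺]_in) with z = +1.
= (61.4/1) · log₁₀(138/6.96) = 61.40 · log₁₀(19.83)
= 61.40 · (1.2973) = 79.65 mV

80 mV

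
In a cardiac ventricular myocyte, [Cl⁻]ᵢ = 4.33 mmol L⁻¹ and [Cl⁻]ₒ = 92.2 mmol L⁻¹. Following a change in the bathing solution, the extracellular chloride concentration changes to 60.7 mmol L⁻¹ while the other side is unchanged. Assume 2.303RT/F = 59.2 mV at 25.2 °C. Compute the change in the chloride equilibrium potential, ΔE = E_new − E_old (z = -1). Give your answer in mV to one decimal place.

E_old = (59.2/-1)·log₁₀(92.2/4.33) = -78.63 mV
E_new = (59.2/-1)·log₁₀(60.7/4.33) = -67.88 mV
ΔE = -67.88 − (-78.63) = 10.75 mV

10.7 mV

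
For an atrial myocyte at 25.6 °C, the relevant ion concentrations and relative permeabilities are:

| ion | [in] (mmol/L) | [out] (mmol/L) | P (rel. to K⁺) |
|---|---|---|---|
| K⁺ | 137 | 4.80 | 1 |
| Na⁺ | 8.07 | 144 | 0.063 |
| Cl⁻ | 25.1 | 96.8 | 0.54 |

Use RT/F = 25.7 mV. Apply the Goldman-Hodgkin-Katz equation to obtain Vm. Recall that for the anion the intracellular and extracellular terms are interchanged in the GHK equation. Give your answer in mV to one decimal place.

-49.7 mV

Vm = 25.7 · ln[(Σ P·[cation]ₒ + Σ P·[anion]ᵢ) / (Σ P·[cation]ᵢ + Σ P·[anion]ₒ)]
Numerator = 1×4.80 + 0.063×144 + 0.54×25.1 = 27.43
Denominator = 1×137 + 0.063×8.07 + 0.54×96.8 = 189.8
Vm = 25.7 · ln(0.14451) = 25.7 × (-1.9344) = -49.71 mV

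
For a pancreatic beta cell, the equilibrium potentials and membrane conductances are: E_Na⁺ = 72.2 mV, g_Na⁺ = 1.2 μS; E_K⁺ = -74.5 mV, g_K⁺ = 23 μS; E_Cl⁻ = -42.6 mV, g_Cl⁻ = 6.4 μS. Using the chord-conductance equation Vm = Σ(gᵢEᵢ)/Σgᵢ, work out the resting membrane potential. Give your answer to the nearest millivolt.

Σ gᵢEᵢ = 1.2·(72.2) + 23·(-74.5) + 6.4·(-42.6) = -1899.50
Σ gᵢ = 1.2 + 23 + 6.4 = 30.6
Vm = -1899.50 / 30.6 = -62.08 mV

-62 mV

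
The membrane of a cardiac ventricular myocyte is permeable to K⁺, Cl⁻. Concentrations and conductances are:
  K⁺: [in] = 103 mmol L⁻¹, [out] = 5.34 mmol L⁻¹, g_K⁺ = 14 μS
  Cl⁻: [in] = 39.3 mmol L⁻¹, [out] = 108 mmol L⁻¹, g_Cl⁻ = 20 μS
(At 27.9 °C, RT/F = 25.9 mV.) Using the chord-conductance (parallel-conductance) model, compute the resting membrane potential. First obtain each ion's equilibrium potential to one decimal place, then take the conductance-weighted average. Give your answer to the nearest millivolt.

E_K⁺ = (25.9/1)·ln(5.34/103) = -76.7 mV
E_Cl⁻ = (25.9/-1)·ln(108/39.3) = -26.2 mV
Vm = (Σ gᵢEᵢ)/(Σ gᵢ) = (14·-76.7 + 20·-26.2) / (14 + 20)
= -1597.80 / 34 = -46.99 mV

-47 mV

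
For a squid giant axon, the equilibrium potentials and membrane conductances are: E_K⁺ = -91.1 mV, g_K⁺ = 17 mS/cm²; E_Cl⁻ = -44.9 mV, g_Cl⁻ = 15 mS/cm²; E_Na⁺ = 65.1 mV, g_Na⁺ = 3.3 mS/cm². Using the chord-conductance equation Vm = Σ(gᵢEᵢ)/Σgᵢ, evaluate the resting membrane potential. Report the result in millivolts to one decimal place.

Σ gᵢEᵢ = 17·(-91.1) + 15·(-44.9) + 3.3·(65.1) = -2007.37
Σ gᵢ = 17 + 15 + 3.3 = 35.3
Vm = -2007.37 / 35.3 = -56.87 mV

-56.9 mV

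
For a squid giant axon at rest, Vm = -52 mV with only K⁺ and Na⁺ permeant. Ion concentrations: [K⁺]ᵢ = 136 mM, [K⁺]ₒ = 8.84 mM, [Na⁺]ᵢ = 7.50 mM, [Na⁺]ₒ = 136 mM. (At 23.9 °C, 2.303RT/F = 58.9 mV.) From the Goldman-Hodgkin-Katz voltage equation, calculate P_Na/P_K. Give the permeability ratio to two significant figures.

0.066

Let α = P_Na/P_K. GHK: Vm = 58.9·log₁₀[(Kₒ + α·Naₒ)/(Kᵢ + α·Naᵢ)].
10^(Vm/58.9) = 10^(-52.0/58.9) = 0.13096
So 0.13096·(Kᵢ + α·Naᵢ) = Kₒ + α·Naₒ → α = (0.13096·136.0 − 8.84) / (136.0 − 0.13096·7.5)
α = (17.81 − 8.84) / (136.0 − 0.9822) = 8.971/135 = 0.06644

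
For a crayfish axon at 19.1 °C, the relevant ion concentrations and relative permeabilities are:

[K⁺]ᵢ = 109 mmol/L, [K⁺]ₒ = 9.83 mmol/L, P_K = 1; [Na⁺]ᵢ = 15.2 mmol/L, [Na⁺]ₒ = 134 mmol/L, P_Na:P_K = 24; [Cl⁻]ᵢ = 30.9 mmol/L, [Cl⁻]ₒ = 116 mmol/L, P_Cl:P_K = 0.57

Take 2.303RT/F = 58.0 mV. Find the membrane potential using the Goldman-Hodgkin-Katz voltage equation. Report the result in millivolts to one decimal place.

45.2 mV

Vm = 58.0 · log₁₀[(Σ P·[cation]ₒ + Σ P·[anion]ᵢ) / (Σ P·[cation]ᵢ + Σ P·[anion]ₒ)]
Numerator = 1×9.83 + 24×134 + 0.57×30.9 = 3243
Denominator = 1×109 + 24×15.2 + 0.57×116 = 539.9
Vm = 58.0 · log₁₀(6.0073) = 58.0 × (0.7787) = 45.16 mV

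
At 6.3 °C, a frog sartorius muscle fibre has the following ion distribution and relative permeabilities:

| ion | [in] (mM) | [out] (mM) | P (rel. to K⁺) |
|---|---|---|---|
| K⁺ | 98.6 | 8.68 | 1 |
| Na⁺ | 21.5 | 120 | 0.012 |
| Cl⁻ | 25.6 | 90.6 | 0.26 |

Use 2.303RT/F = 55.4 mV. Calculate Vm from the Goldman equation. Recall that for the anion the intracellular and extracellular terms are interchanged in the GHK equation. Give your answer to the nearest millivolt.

Vm = 55.4 · log₁₀[(Σ P·[cation]ₒ + Σ P·[anion]ᵢ) / (Σ P·[cation]ᵢ + Σ P·[anion]ₒ)]
Numerator = 1×8.68 + 0.012×120 + 0.26×25.6 = 16.78
Denominator = 1×98.6 + 0.012×21.5 + 0.26×90.6 = 122.4
Vm = 55.4 · log₁₀(0.13704) = 55.4 × (-0.8631) = -47.82 mV

-48 mV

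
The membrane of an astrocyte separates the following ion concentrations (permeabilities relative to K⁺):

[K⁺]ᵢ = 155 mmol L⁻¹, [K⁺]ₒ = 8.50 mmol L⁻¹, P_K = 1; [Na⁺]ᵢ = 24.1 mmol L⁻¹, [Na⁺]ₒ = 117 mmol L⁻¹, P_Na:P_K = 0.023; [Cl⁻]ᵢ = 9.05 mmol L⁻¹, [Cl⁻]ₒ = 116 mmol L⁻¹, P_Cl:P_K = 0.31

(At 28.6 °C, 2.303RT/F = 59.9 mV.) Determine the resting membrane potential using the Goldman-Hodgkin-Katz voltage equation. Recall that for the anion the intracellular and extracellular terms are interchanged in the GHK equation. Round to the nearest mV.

-68 mV

Vm = 59.9 · log₁₀[(Σ P·[cation]ₒ + Σ P·[anion]ᵢ) / (Σ P·[cation]ᵢ + Σ P·[anion]ₒ)]
Numerator = 1×8.50 + 0.023×117 + 0.31×9.05 = 14
Denominator = 1×155 + 0.023×24.1 + 0.31×116 = 191.5
Vm = 59.9 · log₁₀(0.073083) = 59.9 × (-1.1362) = -68.06 mV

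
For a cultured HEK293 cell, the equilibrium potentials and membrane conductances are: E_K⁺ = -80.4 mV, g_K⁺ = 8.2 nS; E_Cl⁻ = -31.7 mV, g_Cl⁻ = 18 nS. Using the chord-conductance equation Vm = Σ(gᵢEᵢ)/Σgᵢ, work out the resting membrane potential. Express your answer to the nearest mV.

Σ gᵢEᵢ = 8.2·(-80.4) + 18·(-31.7) = -1229.88
Σ gᵢ = 8.2 + 18 = 26.2
Vm = -1229.88 / 26.2 = -46.94 mV

-47 mV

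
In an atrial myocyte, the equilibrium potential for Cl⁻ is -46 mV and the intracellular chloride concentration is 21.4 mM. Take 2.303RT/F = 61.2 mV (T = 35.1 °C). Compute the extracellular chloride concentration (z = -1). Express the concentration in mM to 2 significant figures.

Nernst: E = (61.2/-1) · log₁₀([out]/[in]), so log₁₀([out]/[in]) = -46.0 × -1 / 61.2 = 0.7516.
[out]/[in] = 10^(0.7516) = 5.645.
[out] = 5.645 × 21.4 = 120.8 mM.

120 mM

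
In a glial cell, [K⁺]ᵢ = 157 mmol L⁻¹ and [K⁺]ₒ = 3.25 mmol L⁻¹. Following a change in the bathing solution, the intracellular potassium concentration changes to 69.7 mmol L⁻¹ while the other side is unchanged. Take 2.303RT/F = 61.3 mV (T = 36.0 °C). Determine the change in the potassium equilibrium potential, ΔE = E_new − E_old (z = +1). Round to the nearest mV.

E_old = (61.3/1)·log₁₀(3.25/157) = -103.23 mV
E_new = (61.3/1)·log₁₀(3.25/69.7) = -81.61 mV
ΔE = -81.61 − (-103.23) = 21.62 mV

22 mV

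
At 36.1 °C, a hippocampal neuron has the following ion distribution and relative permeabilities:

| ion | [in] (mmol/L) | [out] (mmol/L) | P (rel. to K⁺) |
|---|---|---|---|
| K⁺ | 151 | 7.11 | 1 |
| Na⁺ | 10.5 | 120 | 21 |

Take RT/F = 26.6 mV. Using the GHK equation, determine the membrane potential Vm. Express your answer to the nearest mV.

Vm = 26.6 · ln[(Σ P·[cation]ₒ + Σ P·[anion]ᵢ) / (Σ P·[cation]ᵢ + Σ P·[anion]ₒ)]
Numerator = 1×7.11 + 21×120 = 2527
Denominator = 1×151 + 21×10.5 = 371.5
Vm = 26.6 · ln(6.8024) = 26.6 × (1.9173) = 51.00 mV

51 mV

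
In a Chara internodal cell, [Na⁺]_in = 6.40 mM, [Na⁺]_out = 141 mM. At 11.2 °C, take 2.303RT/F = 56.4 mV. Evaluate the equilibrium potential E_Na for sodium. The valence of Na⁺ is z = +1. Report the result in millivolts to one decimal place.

75.7 mV

E = (56.4/z) · log₁₀([Na⁺]_out/[Na⁺]_in) with z = +1.
= (56.4/1) · log₁₀(141/6.40) = 56.40 · log₁₀(22.03)
= 56.40 · (1.3430) = 75.75 mV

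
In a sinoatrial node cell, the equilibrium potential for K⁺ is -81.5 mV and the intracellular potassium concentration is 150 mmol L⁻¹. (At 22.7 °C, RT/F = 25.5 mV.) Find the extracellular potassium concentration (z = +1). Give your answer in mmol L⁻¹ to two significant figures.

Nernst: E = (25.5/1) · ln([out]/[in]), so ln([out]/[in]) = -81.5 × 1 / 25.5 = -3.1961.
[out]/[in] = e^(-3.1961) = 0.04092.
[out] = 0.04092 × 150 = 6.138 mmol L⁻¹.

6.1 mmol L⁻¹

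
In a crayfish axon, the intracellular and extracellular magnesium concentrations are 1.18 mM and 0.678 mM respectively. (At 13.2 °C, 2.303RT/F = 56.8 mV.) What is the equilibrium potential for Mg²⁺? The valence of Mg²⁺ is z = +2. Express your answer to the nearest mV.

E = (56.8/z) · log₁₀([Mg²⁺]_out/[Mg²⁺]_in) with z = +2.
= (56.8/2) · log₁₀(0.678/1.18) = 28.40 · log₁₀(0.5746)
= 28.40 · (-0.2407) = -6.83 mV

-7 mV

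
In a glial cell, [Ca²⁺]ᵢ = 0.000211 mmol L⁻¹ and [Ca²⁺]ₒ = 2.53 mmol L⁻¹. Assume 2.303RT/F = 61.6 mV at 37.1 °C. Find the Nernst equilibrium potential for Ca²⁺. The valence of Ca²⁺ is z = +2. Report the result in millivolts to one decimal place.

125.6 mV

E = (61.6/z) · log₁₀([Ca²⁺]_out/[Ca²⁺]_in) with z = +2.
= (61.6/2) · log₁₀(2.53/0.000211) = 30.80 · log₁₀(1.199e+04)
= 30.80 · (4.0788) = 125.63 mV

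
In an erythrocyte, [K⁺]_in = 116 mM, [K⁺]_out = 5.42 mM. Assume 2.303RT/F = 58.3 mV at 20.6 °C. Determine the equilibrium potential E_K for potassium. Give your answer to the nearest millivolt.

E = (58.3/z) · log₁₀([K⁺]_out/[K⁺]_in) with z = +1.
= (58.3/1) · log₁₀(5.42/116) = 58.30 · log₁₀(0.04672)
= 58.30 · (-1.3305) = -77.57 mV

-78 mV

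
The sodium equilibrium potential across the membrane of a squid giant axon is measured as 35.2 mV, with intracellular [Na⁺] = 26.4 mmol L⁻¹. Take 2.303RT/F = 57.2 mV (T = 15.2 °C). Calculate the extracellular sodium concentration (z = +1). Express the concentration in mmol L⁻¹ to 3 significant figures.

Nernst: E = (57.2/1) · log₁₀([out]/[in]), so log₁₀([out]/[in]) = 35.2 × 1 / 57.2 = 0.6154.
[out]/[in] = 10^(0.6154) = 4.125.
[out] = 4.125 × 26.4 = 108.9 mmol L⁻¹.

109 mmol L⁻¹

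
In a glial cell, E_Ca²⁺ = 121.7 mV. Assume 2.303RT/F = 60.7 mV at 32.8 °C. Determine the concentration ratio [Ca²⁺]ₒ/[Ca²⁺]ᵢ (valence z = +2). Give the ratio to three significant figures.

log₁₀([out]/[in]) = E·z/(60.7) = 121.7 × 2 / 60.7 = 4.0099
[out]/[in] = 10^(4.0099) = 1.023e+04

10200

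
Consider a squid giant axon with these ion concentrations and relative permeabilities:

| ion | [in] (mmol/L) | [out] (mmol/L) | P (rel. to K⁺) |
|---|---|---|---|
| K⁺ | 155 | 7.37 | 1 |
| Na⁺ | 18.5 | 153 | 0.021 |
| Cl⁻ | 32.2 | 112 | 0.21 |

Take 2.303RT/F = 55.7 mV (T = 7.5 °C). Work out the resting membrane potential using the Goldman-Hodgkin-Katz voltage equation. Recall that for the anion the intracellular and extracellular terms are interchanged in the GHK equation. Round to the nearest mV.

-56 mV

Vm = 55.7 · log₁₀[(Σ P·[cation]ₒ + Σ P·[anion]ᵢ) / (Σ P·[cation]ᵢ + Σ P·[anion]ₒ)]
Numerator = 1×7.37 + 0.021×153 + 0.21×32.2 = 17.34
Denominator = 1×155 + 0.021×18.5 + 0.21×112 = 178.9
Vm = 55.7 · log₁₀(0.096949) = 55.7 × (-1.0135) = -56.45 mV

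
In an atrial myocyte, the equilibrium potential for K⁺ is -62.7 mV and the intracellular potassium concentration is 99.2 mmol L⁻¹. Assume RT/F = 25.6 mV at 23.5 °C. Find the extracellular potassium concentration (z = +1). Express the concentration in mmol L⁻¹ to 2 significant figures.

8.6 mmol L⁻¹

Nernst: E = (25.6/1) · ln([out]/[in]), so ln([out]/[in]) = -62.7 × 1 / 25.6 = -2.4492.
[out]/[in] = e^(-2.4492) = 0.08636.
[out] = 0.08636 × 99.2 = 8.567 mmol L⁻¹.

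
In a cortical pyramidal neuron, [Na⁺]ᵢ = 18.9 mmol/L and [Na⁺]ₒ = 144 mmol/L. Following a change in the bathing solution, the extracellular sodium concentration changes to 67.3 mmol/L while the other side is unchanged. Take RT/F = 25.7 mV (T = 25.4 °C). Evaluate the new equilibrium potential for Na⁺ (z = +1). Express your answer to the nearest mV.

33 mV

After the shift: [Na⁺]_out = 67.3, [Na⁺]_in = 18.9 mmol/L.
E_new = (25.7/1)·ln(67.3/18.9) = 25.70 · (1.2700) = 32.64 mV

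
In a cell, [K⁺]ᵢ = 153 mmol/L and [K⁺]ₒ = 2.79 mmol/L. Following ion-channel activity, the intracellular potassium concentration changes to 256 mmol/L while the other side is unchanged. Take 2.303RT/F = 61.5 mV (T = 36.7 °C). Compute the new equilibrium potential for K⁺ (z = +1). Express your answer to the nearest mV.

-121 mV

After the shift: [K⁺]_out = 2.79, [K⁺]_in = 256 mmol/L.
E_new = (61.5/1)·log₁₀(2.79/256) = 61.50 · (-1.9626) = -120.70 mV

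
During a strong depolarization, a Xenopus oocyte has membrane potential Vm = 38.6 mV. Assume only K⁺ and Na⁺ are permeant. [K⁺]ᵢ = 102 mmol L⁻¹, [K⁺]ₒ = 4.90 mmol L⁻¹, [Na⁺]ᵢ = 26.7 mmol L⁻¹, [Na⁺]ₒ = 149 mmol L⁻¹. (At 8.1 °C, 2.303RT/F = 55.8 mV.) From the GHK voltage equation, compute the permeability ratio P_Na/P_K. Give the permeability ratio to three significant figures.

Let α = P_Na/P_K. GHK: Vm = 55.8·log₁₀[(Kₒ + α·Naₒ)/(Kᵢ + α·Naᵢ)].
10^(Vm/55.8) = 10^(38.6/55.8) = 4.9176
So 4.9176·(Kᵢ + α·Naᵢ) = Kₒ + α·Naₒ → α = (4.9176·102.0 − 4.9) / (149.0 − 4.9176·26.7)
α = (501.6 − 4.9) / (149.0 − 131.3) = 496.7/17.7 = 28.06

28.1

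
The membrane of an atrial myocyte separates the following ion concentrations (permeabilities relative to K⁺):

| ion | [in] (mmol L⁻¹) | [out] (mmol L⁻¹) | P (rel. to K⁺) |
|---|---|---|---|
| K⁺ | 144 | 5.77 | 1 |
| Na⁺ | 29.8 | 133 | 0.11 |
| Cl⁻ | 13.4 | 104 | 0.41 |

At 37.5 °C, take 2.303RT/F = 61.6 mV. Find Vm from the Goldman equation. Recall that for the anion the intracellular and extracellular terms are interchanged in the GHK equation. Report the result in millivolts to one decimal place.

-53.3 mV

Vm = 61.6 · log₁₀[(Σ P·[cation]ₒ + Σ P·[anion]ᵢ) / (Σ P·[cation]ᵢ + Σ P·[anion]ₒ)]
Numerator = 1×5.77 + 0.11×133 + 0.41×13.4 = 25.89
Denominator = 1×144 + 0.11×29.8 + 0.41×104 = 189.9
Vm = 61.6 · log₁₀(0.13634) = 61.6 × (-0.8654) = -53.31 mV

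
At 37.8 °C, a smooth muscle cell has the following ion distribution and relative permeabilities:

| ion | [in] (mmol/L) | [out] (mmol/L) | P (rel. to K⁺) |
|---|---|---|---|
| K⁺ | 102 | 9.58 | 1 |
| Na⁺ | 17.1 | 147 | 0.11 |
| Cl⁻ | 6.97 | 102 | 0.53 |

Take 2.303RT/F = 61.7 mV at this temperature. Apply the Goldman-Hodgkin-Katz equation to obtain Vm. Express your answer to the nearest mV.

-45 mV

Vm = 61.7 · log₁₀[(Σ P·[cation]ₒ + Σ P·[anion]ᵢ) / (Σ P·[cation]ᵢ + Σ P·[anion]ₒ)]
Numerator = 1×9.58 + 0.11×147 + 0.53×6.97 = 29.44
Denominator = 1×102 + 0.11×17.1 + 0.53×102 = 157.9
Vm = 61.7 · log₁₀(0.18642) = 61.7 × (-0.7295) = -45.01 mV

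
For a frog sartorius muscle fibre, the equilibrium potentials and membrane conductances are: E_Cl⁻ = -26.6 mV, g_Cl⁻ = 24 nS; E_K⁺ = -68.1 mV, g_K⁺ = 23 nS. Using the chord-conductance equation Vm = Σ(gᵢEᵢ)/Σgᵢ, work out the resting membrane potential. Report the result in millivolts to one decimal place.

Σ gᵢEᵢ = 24·(-26.6) + 23·(-68.1) = -2204.70
Σ gᵢ = 24 + 23 = 47
Vm = -2204.70 / 47 = -46.91 mV

-46.9 mV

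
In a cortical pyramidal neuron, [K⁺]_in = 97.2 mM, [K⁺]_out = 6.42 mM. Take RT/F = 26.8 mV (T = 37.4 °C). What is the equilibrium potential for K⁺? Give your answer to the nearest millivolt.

-73 mV

E = (26.8/z) · ln([K⁺]_out/[K⁺]_in) with z = +1.
= (26.8/1) · ln(6.42/97.2) = 26.80 · ln(0.06605)
= 26.80 · (-2.7174) = -72.83 mV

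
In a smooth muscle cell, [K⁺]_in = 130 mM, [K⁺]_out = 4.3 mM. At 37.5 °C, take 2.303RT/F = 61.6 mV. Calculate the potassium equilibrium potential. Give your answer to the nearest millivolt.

-91 mV

E = (61.6/z) · log₁₀([K⁺]_out/[K⁺]_in) with z = +1.
= (61.6/1) · log₁₀(4.3/130) = 61.60 · log₁₀(0.03308)
= 61.60 · (-1.4805) = -91.20 mV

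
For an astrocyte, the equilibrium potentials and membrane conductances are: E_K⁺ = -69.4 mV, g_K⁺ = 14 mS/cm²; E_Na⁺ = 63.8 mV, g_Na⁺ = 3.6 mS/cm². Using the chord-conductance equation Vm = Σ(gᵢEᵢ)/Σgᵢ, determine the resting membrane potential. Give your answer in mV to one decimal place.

-42.2 mV

Σ gᵢEᵢ = 14·(-69.4) + 3.6·(63.8) = -741.92
Σ gᵢ = 14 + 3.6 = 17.6
Vm = -741.92 / 17.6 = -42.15 mV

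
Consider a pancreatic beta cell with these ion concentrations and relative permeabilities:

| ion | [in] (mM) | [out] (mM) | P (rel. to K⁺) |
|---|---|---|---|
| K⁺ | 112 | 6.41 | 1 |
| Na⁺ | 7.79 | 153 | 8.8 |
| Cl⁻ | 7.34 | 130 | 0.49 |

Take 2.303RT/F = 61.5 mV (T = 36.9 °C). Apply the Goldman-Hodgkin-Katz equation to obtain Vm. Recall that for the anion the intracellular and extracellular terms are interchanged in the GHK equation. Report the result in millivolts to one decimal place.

Vm = 61.5 · log₁₀[(Σ P·[cation]ₒ + Σ P·[anion]ᵢ) / (Σ P·[cation]ᵢ + Σ P·[anion]ₒ)]
Numerator = 1×6.41 + 8.8×153 + 0.49×7.34 = 1356
Denominator = 1×112 + 8.8×7.79 + 0.49×130 = 244.3
Vm = 61.5 · log₁₀(5.5533) = 61.5 × (0.7446) = 45.79 mV

45.8 mV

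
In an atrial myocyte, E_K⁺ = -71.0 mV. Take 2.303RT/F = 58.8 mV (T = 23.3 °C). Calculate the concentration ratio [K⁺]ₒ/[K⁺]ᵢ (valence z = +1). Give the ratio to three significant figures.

log₁₀([out]/[in]) = E·z/(58.8) = -71.0 × 1 / 58.8 = -1.2075
[out]/[in] = 10^(-1.2075) = 0.06202

0.0620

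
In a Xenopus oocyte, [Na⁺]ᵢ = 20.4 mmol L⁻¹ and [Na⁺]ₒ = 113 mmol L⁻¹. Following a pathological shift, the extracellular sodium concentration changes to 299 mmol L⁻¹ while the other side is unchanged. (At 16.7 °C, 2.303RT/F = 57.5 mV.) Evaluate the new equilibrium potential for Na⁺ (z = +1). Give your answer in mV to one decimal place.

67.0 mV

After the shift: [Na⁺]_out = 299, [Na⁺]_in = 20.4 mmol L⁻¹.
E_new = (57.5/1)·log₁₀(299/20.4) = 57.50 · (1.1660) = 67.05 mV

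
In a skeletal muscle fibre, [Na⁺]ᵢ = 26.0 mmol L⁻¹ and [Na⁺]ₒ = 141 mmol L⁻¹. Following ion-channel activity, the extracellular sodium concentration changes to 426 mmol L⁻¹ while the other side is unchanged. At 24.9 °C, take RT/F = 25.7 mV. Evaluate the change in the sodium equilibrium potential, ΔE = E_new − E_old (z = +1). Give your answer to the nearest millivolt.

28 mV

E_old = (25.7/1)·ln(141/26.0) = 43.45 mV
E_new = (25.7/1)·ln(426/26.0) = 71.87 mV
ΔE = 71.87 − (43.45) = 28.42 mV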